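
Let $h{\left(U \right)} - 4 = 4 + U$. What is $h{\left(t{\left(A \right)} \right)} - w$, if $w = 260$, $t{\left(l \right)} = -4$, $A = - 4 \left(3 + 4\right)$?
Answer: $-256$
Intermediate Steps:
$A = -28$ ($A = \left(-4\right) 7 = -28$)
$h{\left(U \right)} = 8 + U$ ($h{\left(U \right)} = 4 + \left(4 + U\right) = 8 + U$)
$h{\left(t{\left(A \right)} \right)} - w = \left(8 - 4\right) - 260 = 4 - 260 = -256$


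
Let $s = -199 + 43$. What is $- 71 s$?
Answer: $11076$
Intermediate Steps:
$s = -156$
$- 71 s = \left(-71\right) \left(-156\right) = 11076$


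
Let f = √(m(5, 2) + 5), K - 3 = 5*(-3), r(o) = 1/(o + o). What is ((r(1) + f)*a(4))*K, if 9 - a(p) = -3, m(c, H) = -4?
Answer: -216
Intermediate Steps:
r(o) = 1/(2*o)
K = -12 (K = 3 + 5*(-3) = 3 - 15 = -12)
a(p) = 12 (a(p) = 9 - 1*(-3) = 9 + 3 = 12)
f = 1 (f = √(-4 + 5) = √1 = 1)
((r(1) + f)*a(4))*K = (((½)/1 + 1)*12)*(-12) = (((½)*1 + 1)*12)*(-12) = ((½ + 1)*12)*(-12) = ((3/2)*12)*(-12) = 18*(-12) = -216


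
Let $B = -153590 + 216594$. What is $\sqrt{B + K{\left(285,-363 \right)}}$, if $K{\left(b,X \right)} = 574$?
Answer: $\sqrt{63578} \approx 252.15$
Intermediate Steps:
$B = 63004$
$\sqrt{B + K{\left(285,-363 \right)}} = \sqrt{63004 + 574} = \sqrt{63578}$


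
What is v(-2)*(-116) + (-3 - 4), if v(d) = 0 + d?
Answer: 225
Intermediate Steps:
v(d) = d
v(-2)*(-116) + (-3 - 4) = -2*(-116) + (-3 - 4) = 232 - 7 = 225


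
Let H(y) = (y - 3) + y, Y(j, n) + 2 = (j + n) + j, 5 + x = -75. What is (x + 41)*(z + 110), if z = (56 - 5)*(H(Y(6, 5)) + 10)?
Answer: -77883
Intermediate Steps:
x = -80 (x = -5 - 75 = -80)
Y(j, n) = -2 + n + 2*j (Y(j, n) = -2 + ((j + n) + j) = -2 + (n + 2*j) = -2 + n + 2*j)
H(y) = -3 + 2*y (H(y) = (-3 + y) + y = -3 + 2*y)
z = 1887 (z = (56 - 5)*((-3 + 2*(-2 + 5 + 2*6)) + 10) = 51*((-3 + 2*(-2 + 5 + 12)) + 10) = 51*((-3 + 2*15) + 10) = 51*((-3 + 30) + 10) = 51*(27 + 10) = 51*37 = 1887)
(x + 41)*(z + 110) = (-80 + 41)*(1887 + 110) = -39*1997 = -77883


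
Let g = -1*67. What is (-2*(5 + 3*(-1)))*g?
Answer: 268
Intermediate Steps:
g = -67
(-2*(5 + 3*(-1)))*g = -2*(5 + 3*(-1))*(-67) = -2*(5 - 3)*(-67) = -2*2*(-67) = -4*(-67) = 268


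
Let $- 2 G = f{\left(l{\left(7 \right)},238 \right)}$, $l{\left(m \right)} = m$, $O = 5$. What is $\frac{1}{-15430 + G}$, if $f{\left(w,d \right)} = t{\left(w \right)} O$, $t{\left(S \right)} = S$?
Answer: $- \frac{2}{30895} \approx -6.4735 \cdot 10^{-5}$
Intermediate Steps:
$f{\left(w,d \right)} = 5 w$ ($f{\left(w,d \right)} = w 5 = 5 w$)
$G = - \frac{35}{2}$ ($G = - \frac{5 \cdot 7}{2} = \left(- \frac{1}{2}\right) 35 = - \frac{35}{2} \approx -17.5$)
$\frac{1}{-15430 + G} = \frac{1}{-15430 - \frac{35}{2}} = \frac{1}{- \frac{30895}{2}} = - \frac{2}{30895}$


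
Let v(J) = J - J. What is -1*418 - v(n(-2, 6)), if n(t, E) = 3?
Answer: -418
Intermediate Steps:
v(J) = 0
-1*418 - v(n(-2, 6)) = -1*418 - 1*0 = -418 + 0 = -418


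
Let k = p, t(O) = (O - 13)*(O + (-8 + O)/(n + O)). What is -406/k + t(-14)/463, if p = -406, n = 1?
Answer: 10339/6019 ≈ 1.7177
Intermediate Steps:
t(O) = (-13 + O)*(O + (-8 + O)/(1 + O)) (t(O) = (O - 13)*(O + (-8 + O)/(1 + O)) = (-13 + O)*(O + (-8 + O)/(1 + O)))
k = -406
-406/k + t(-14)/463 = -406/(-406) + ((104 + (-14)³ - 34*(-14) - 11*(-14)²)/(1 - 14))/463 = -406*(-1/406) + ((104 - 2744 + 476 - 11*196)/(-13))*(1/463) = 1 - (104 - 2744 + 476 - 2156)/13*(1/463) = 1 - 1/13*(-4320)*(1/463) = 1 + (4320/13)*(1/463) = 1 + 4320/6019 = 10339/6019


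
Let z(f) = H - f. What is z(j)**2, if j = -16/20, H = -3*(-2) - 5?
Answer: 81/25 ≈ 3.2400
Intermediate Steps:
H = 1 (H = 6 - 5 = 1)
j = -4/5 (j = -16*1/20 = -4/5 ≈ -0.80000)
z(f) = 1 - f
z(j)**2 = (1 - 1*(-4/5))**2 = (1 + 4/5)**2 = (9/5)**2 = 81/25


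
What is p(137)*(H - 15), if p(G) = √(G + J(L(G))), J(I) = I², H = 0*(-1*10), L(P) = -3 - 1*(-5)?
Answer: -15*√141 ≈ -178.12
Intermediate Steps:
L(P) = 2 (L(P) = -3 + 5 = 2)
H = 0 (H = 0*(-10) = 0)
p(G) = √(4 + G) (p(G) = √(G + 2²) = √(G + 4) = √(4 + G))
p(137)*(H - 15) = √(4 + 137)*(0 - 15) = √141*(-15) = -15*√141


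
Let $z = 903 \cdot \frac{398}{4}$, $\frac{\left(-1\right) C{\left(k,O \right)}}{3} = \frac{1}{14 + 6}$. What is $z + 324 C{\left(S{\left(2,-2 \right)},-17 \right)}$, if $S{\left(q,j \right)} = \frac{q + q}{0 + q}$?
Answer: $\frac{897999}{10} \approx 89800.0$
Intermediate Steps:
$S{\left(q,j \right)} = 2$ ($S{\left(q,j \right)} = \frac{2 q}{q} = 2$)
$C{\left(k,O \right)} = - \frac{3}{20}$ ($C{\left(k,O \right)} = - \frac{3}{14 + 6} = - \frac{3}{20}$)
$z = \frac{179697}{2}$ ($z = 903 \cdot 398 \cdot \frac{1}{4} = 903 \cdot \frac{199}{2} = \frac{179697}{2} \approx 89849.0$)
$z + 324 C{\left(S{\left(2,-2 \right)},-17 \right)} = \frac{179697}{2} + 324 \left(- \frac{3}{20}\right) = \frac{179697}{2} - \frac{243}{5} = \frac{897999}{10}$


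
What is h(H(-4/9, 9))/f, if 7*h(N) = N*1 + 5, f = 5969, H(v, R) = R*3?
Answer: 32/41783 ≈ 0.00076586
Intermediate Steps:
H(v, R) = 3*R
h(N) = 5/7 + N/7 (h(N) = (N*1 + 5)/7 = (N + 5)/7 = (5 + N)/7 = 5/7 + N/7)
h(H(-4/9, 9))/f = (5/7 + (3*9)/7)/5969 = (5/7 + (1/7)*27)*(1/5969) = (5/7 + 27/7)*(1/5969) = (32/7)*(1/5969) = 32/41783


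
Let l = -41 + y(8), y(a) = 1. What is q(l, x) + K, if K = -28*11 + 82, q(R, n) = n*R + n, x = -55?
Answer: 1919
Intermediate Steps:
l = -40 (l = -41 + 1 = -40)
q(R, n) = n + R*n (q(R, n) = R*n + n = n + R*n)
K = -226 (K = -308 + 82 = -226)
q(l, x) + K = -55*(1 - 40) - 226 = -55*(-39) - 226 = 2145 - 226 = 1919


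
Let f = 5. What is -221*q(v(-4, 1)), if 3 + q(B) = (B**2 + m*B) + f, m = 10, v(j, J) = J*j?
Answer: 4862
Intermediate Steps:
q(B) = 2 + B**2 + 10*B (q(B) = -3 + ((B**2 + 10*B) + 5) = -3 + (5 + B**2 + 10*B) = 2 + B**2 + 10*B)
-221*q(v(-4, 1)) = -221*(2 + (1*(-4))**2 + 10*(1*(-4))) = -221*(2 + (-4)**2 + 10*(-4)) = -221*(2 + 16 - 40) = -221*(-22) = 4862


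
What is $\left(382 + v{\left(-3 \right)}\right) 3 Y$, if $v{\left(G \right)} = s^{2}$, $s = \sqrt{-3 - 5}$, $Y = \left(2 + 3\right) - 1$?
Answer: $4488$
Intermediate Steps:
$Y = 4$ ($Y = 5 - 1 = 4$)
$s = 2 i \sqrt{2}$ ($s = \sqrt{-8} = 2 i \sqrt{2} \approx 2.8284 i$)
$v{\left(G \right)} = -8$ ($v{\left(G \right)} = \left(2 i \sqrt{2}\right)^{2} = -8$)
$\left(382 + v{\left(-3 \right)}\right) 3 Y = \left(382 - 8\right) 3 \cdot 4 = 374 \cdot 12 = 4488$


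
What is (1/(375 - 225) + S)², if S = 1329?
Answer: 39740821201/22500 ≈ 1.7663e+6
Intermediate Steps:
(1/(375 - 225) + S)² = (1/(375 - 225) + 1329)² = (1/150 + 1329)² = (199351/150)² = 39740821201/22500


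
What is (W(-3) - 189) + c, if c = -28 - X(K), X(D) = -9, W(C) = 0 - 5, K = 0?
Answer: -213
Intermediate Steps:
W(C) = -5
c = -19 (c = -28 - 1*(-9) = -28 + 9 = -19)
(W(-3) - 189) + c = (-5 - 189) - 19 = -194 - 19 = -213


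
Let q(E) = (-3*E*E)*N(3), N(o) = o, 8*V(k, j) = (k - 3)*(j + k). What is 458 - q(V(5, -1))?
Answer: 467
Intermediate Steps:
V(k, j) = (-3 + k)*(j + k)/8 (V(k, j) = ((k - 3)*(j + k))/8 = ((-3 + k)*(j + k))/8 = (-3 + k)*(j + k)/8)
q(E) = -9*E**2 (q(E) = -3*E*E*3 = -3*E**2*3 = -9*E**2)
458 - q(V(5, -1)) = 458 - (-9)*(-3/8*(-1) - 3/8*5 + (1/8)*5**2 + (1/8)*(-1)*5)**2 = 458 - (-9)*(3/8 - 15/8 + (1/8)*25 - 5/8)**2 = 458 - (-9)*(3/8 - 15/8 + 25/8 - 5/8)**2 = 458 - (-9)*1**2 = 458 - (-9) = 458 - 1*(-9) = 458 + 9 = 467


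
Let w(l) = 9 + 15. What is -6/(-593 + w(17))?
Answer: 6/569 ≈ 0.010545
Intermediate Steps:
w(l) = 24
-6/(-593 + w(17)) = -6/(-593 + 24) = -6/(-569) = -6*(-1/569) = 6/569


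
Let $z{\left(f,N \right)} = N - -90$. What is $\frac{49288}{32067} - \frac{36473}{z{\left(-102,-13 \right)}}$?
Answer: $- \frac{166540645}{352737} \approx -472.14$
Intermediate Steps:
$z{\left(f,N \right)} = 90 + N$ ($z{\left(f,N \right)} = N + 90 = 90 + N$)
$\frac{49288}{32067} - \frac{36473}{z{\left(-102,-13 \right)}} = \frac{49288}{32067} - \frac{36473}{90 - 13} = 49288 \cdot \frac{1}{32067} - \frac{36473}{77} = \frac{49288}{32067} - \frac{36473}{77} = - \frac{166540645}{352737}$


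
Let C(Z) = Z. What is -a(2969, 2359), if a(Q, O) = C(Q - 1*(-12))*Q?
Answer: -8850589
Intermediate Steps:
a(Q, O) = Q*(12 + Q) (a(Q, O) = (Q - 1*(-12))*Q = (Q + 12)*Q = (12 + Q)*Q = Q*(12 + Q))
-a(2969, 2359) = -2969*(12 + 2969) = -2969*2981 = -1*8850589 = -8850589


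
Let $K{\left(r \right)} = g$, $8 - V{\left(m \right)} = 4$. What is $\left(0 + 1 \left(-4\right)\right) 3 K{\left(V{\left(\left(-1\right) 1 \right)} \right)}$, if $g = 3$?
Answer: $-36$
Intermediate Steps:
$V{\left(m \right)} = 4$ ($V{\left(m \right)} = 8 - 4 = 4$)
$K{\left(r \right)} = 3$
$\left(0 + 1 \left(-4\right)\right) 3 K{\left(V{\left(\left(-1\right) 1 \right)} \right)} = \left(0 + 1 \left(-4\right)\right) 3 \cdot 3 = \left(0 - 4\right) 3 \cdot 3 = \left(-4\right) 3 \cdot 3 = \left(-12\right) 3 = -36$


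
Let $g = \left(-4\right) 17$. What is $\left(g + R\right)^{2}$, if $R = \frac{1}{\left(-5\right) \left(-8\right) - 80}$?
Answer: $\frac{7403841}{1600} \approx 4627.4$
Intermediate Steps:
$g = -68$
$R = - \frac{1}{40}$ ($R = \frac{1}{40 - 80} = \frac{1}{-40} = - \frac{1}{40} \approx -0.025$)
$\left(g + R\right)^{2} = \left(-68 - \frac{1}{40}\right)^{2} = \left(- \frac{2721}{40}\right)^{2} = \frac{7403841}{1600}$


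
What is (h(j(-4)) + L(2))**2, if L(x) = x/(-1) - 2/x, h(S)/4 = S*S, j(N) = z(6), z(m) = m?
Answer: 19881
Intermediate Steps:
j(N) = 6
h(S) = 4*S**2 (h(S) = 4*(S*S) = 4*S**2)
L(x) = -x - 2/x (L(x) = x*(-1) - 2/x = -x - 2/x)
(h(j(-4)) + L(2))**2 = (4*6**2 + (-1*2 - 2/2))**2 = (4*36 + (-2 - 2*1/2))**2 = (144 + (-2 - 1))**2 = (144 - 3)**2 = 141**2 = 19881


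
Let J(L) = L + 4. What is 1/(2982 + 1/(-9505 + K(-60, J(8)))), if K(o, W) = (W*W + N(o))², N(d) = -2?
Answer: 10659/31785139 ≈ 0.00033535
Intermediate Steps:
J(L) = 4 + L
K(o, W) = (-2 + W²)² (K(o, W) = (W*W - 2)² = (W² - 2)² = (-2 + W²)²)
1/(2982 + 1/(-9505 + K(-60, J(8)))) = 1/(2982 + 1/(-9505 + (-2 + (4 + 8)²)²)) = 1/(2982 + 1/(-9505 + (-2 + 12²)²)) = 1/(2982 + 1/(-9505 + (-2 + 144)²)) = 1/(2982 + 1/(-9505 + 142²)) = 1/(2982 + 1/(-9505 + 20164)) = 1/(2982 + 1/10659) = 1/(31785139/10659) = 10659/31785139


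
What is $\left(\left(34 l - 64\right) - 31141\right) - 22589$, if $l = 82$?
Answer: $-51006$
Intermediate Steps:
$\left(\left(34 l - 64\right) - 31141\right) - 22589 = \left(\left(34 \cdot 82 - 64\right) - 31141\right) - 22589 = \left(\left(2788 - 64\right) - 31141\right) - 22589 = \left(2724 - 31141\right) - 22589 = -28417 - 22589 = -51006$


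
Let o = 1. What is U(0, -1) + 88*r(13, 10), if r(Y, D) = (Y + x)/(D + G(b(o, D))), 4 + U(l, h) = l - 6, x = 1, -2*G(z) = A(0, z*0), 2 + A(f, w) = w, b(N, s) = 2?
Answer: 102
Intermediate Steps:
A(f, w) = -2 + w
G(z) = 1 (G(z) = -(-2 + z*0)/2 = -(-2 + 0)/2 = -½*(-2) = 1)
U(l, h) = -10 + l (U(l, h) = -4 + (l - 6) = -4 + (-6 + l) = -10 + l)
r(Y, D) = (1 + Y)/(1 + D) (r(Y, D) = (Y + 1)/(D + 1) = (1 + Y)/(1 + D))
U(0, -1) + 88*r(13, 10) = (-10 + 0) + 88*((1 + 13)/(1 + 10)) = -10 + 88*(14/11) = -10 + 112 = 102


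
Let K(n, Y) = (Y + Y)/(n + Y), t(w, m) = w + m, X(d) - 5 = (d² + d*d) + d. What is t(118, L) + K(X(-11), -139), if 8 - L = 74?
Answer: 4766/97 ≈ 49.134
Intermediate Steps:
L = -66 (L = 8 - 1*74 = 8 - 74 = -66)
X(d) = 5 + d + 2*d² (X(d) = 5 + ((d² + d*d) + d) = 5 + ((d² + d²) + d) = 5 + (2*d² + d) = 5 + (d + 2*d²) = 5 + d + 2*d²)
t(w, m) = m + w
K(n, Y) = 2*Y/(Y + n) (K(n, Y) = (2*Y)/(Y + n) = 2*Y/(Y + n))
t(118, L) + K(X(-11), -139) = (-66 + 118) + 2*(-139)/(-139 + (5 - 11 + 2*(-11)²)) = 52 + 2*(-139)/(-139 + (5 - 11 + 2*121)) = 52 + 2*(-139)/(-139 + (5 - 11 + 242)) = 52 + 2*(-139)/(-139 + 236) = 52 + 2*(-139)/97 = 52 + 2*(-139)*(1/97) = 52 - 278/97 = 4766/97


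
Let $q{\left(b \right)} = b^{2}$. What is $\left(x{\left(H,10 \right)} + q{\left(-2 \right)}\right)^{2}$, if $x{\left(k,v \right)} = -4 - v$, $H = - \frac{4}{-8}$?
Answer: $100$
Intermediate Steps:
$H = \frac{1}{2}$ ($H = \left(-4\right) \left(- \frac{1}{8}\right) = \frac{1}{2} \approx 0.5$)
$\left(x{\left(H,10 \right)} + q{\left(-2 \right)}\right)^{2} = \left(\left(-4 - 10\right) + \left(-2\right)^{2}\right)^{2} = \left(\left(-4 - 10\right) + 4\right)^{2} = \left(-14 + 4\right)^{2} = \left(-10\right)^{2} = 100$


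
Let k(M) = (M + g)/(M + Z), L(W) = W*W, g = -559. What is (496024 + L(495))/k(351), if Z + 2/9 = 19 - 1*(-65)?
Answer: -223055749/144 ≈ -1.5490e+6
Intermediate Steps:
Z = 754/9 (Z = -2/9 + (19 - 1*(-65)) = -2/9 + (19 + 65) = -2/9 + 84 = 754/9 ≈ 83.778)
L(W) = W²
k(M) = (-559 + M)/(754/9 + M) (k(M) = (M - 559)/(M + 754/9) = (-559 + M)/(754/9 + M))
(496024 + L(495))/k(351) = (496024 + 495²)/((9*(-559 + 351)/(754 + 9*351))) = (496024 + 245025)/((9*(-208)/(754 + 3159))) = 741049/((9*(-208)/3913)) = 741049/((9*(1/3913)*(-208))) = 741049/(-144/301) = 741049*(-301/144) = -223055749/144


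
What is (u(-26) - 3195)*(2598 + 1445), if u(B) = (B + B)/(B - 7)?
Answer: -426063469/33 ≈ -1.2911e+7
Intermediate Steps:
u(B) = 2*B/(-7 + B) (u(B) = (2*B)/(-7 + B) = 2*B/(-7 + B))
(u(-26) - 3195)*(2598 + 1445) = (2*(-26)/(-7 - 26) - 3195)*(2598 + 1445) = (2*(-26)/(-33) - 3195)*4043 = (2*(-26)*(-1/33) - 3195)*4043 = (52/33 - 3195)*4043 = -105383/33*4043 = -426063469/33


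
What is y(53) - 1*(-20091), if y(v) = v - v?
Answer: 20091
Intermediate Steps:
y(v) = 0
y(53) - 1*(-20091) = 0 - 1*(-20091) = 0 + 20091 = 20091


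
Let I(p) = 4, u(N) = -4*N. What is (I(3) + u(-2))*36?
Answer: 432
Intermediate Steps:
(I(3) + u(-2))*36 = (4 - 4*(-2))*36 = (4 + 8)*36 = 12*36 = 432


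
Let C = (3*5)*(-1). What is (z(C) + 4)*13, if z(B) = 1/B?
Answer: 767/15 ≈ 51.133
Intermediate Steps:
C = -15 (C = 15*(-1) = -15)
(z(C) + 4)*13 = (1/(-15) + 4)*13 = (-1/15 + 4)*13 = (59/15)*13 = 767/15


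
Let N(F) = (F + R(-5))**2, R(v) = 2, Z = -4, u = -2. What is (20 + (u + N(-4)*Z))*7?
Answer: 14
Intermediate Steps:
N(F) = (2 + F)**2 (N(F) = (F + 2)**2 = (2 + F)**2)
(20 + (u + N(-4)*Z))*7 = (20 + (-2 + (2 - 4)**2*(-4)))*7 = (20 + (-2 + (-2)**2*(-4)))*7 = (20 + (-2 + 4*(-4)))*7 = (20 + (-2 - 16))*7 = (20 - 18)*7 = 2*7 = 14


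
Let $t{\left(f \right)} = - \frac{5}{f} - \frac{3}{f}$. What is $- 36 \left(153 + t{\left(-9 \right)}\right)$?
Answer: $-5540$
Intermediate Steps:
$t{\left(f \right)} = - \frac{8}{f}$
$- 36 \left(153 + t{\left(-9 \right)}\right) = - 36 \left(153 - \frac{8}{-9}\right) = - 36 \left(153 - - \frac{8}{9}\right) = - 36 \left(153 + \frac{8}{9}\right) = \left(-36\right) \frac{1385}{9} = -5540$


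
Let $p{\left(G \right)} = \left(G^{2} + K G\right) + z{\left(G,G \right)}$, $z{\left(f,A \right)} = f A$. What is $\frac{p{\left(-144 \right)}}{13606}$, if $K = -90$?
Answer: $\frac{27216}{6803} \approx 4.0006$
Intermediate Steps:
$z{\left(f,A \right)} = A f$
$p{\left(G \right)} = - 90 G + 2 G^{2}$ ($p{\left(G \right)} = \left(G^{2} - 90 G\right) + G G = \left(G^{2} - 90 G\right) + G^{2} = - 90 G + 2 G^{2}$)
$\frac{p{\left(-144 \right)}}{13606} = \frac{2 \left(-144\right) \left(-45 - 144\right)}{13606} = 2 \left(-144\right) \left(-189\right) \frac{1}{13606} = 54432 \cdot \frac{1}{13606} = \frac{27216}{6803}$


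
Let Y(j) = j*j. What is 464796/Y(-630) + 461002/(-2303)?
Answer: -103118633/518175 ≈ -199.00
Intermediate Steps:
Y(j) = j²
464796/Y(-630) + 461002/(-2303) = 464796/((-630)²) + 461002/(-2303) = 464796/396900 + 461002*(-1/2303) = 464796*(1/396900) - 461002/2303 = 12911/11025 - 461002/2303 = -103118633/518175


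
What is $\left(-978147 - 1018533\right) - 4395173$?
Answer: $-6391853$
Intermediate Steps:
$\left(-978147 - 1018533\right) - 4395173 = -1996680 - 4395173 = -6391853$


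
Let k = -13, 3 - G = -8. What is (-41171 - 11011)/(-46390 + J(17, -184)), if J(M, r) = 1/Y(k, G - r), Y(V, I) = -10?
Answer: 521820/463901 ≈ 1.1249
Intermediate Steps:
G = 11 (G = 3 - 1*(-8) = 3 + 8 = 11)
J(M, r) = -⅒ (J(M, r) = 1/(-10) = -⅒)
(-41171 - 11011)/(-46390 + J(17, -184)) = (-41171 - 11011)/(-46390 - ⅒) = -52182/(-463901/10) = -52182*(-10/463901) = 521820/463901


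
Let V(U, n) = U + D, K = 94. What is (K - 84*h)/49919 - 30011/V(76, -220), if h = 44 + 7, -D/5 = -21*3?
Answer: -1499757399/19518329 ≈ -76.838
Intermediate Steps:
D = 315 (D = -(-105)*3 = -5*(-63) = 315)
h = 51
V(U, n) = 315 + U (V(U, n) = U + 315 = 315 + U)
(K - 84*h)/49919 - 30011/V(76, -220) = (94 - 84*51)/49919 - 30011/(315 + 76) = (94 - 4284)*(1/49919) - 30011/391 = -4190*1/49919 - 30011*1/391 = -4190/49919 - 30011/391 = -1499757399/19518329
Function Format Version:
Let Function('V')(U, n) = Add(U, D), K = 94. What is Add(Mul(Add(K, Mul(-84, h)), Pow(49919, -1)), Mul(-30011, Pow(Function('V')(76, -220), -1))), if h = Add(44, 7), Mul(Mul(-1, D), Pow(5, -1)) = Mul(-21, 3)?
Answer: Rational(-1499757399, 19518329) ≈ -76.838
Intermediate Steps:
D = 315 (D = Mul(-5, Mul(-21, 3)) = Mul(-5, -63) = 315)
h = 51
Function('V')(U, n) = Add(315, U) (Function('V')(U, n) = Add(U, 315) = Add(315, U))
Add(Mul(Add(K, Mul(-84, h)), Pow(49919, -1)), Mul(-30011, Pow(Function('V')(76, -220), -1))) = Add(Mul(Add(94, Mul(-84, 51)), Pow(49919, -1)), Mul(-30011, Pow(Add(315, 76), -1))) = Add(Mul(Add(94, -4284), Rational(1, 49919)), Mul(-30011, Pow(391, -1))) = Add(Mul(-4190, Rational(1, 49919)), Mul(-30011, Rational(1, 391))) = Add(Rational(-4190, 49919), Rational(-30011, 391)) = Rational(-1499757399, 19518329)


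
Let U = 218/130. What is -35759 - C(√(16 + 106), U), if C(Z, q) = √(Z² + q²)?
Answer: -35759 - √527331/65 ≈ -35770.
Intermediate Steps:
U = 109/65 (U = 218*(1/130) = 109/65 ≈ 1.6769)
-35759 - C(√(16 + 106), U) = -35759 - √((√(16 + 106))² + (109/65)²) = -35759 - √((√122)² + 11881/4225) = -35759 - √(122 + 11881/4225) = -35759 - √(527331/4225) = -35759 - √527331/65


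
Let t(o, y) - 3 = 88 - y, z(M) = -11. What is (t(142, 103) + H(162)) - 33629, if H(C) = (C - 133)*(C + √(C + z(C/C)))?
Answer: -28943 + 29*√151 ≈ -28587.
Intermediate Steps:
t(o, y) = 91 - y (t(o, y) = 3 + (88 - y) = 91 - y)
H(C) = (-133 + C)*(C + √(-11 + C)) (H(C) = (C - 133)*(C + √(C - 11)) = (-133 + C)*(C + √(-11 + C)))
(t(142, 103) + H(162)) - 33629 = ((91 - 1*103) + (162² - 133*162 - 133*√(-11 + 162) + 162*√(-11 + 162))) - 33629 = ((91 - 103) + (26244 - 21546 - 133*√151 + 162*√151)) - 33629 = (-12 + (4698 + 29*√151)) - 33629 = (4686 + 29*√151) - 33629 = -28943 + 29*√151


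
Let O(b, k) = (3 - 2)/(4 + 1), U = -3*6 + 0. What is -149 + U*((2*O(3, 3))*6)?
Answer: -961/5 ≈ -192.20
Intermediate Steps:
U = -18 (U = -18 + 0 = -18)
O(b, k) = ⅕ (O(b, k) = 1/5 = 1*(⅕) = ⅕)
-149 + U*((2*O(3, 3))*6) = -149 - 18*2*(⅕)*6 = -149 - 36*6/5 = -149 - 18*12/5 = -149 - 216/5 = -961/5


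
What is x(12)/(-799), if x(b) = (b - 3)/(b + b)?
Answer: -3/6392 ≈ -0.00046934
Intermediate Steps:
x(b) = (-3 + b)/(2*b) (x(b) = (-3 + b)/((2*b)) = (-3 + b)*(1/(2*b)) = (-3 + b)/(2*b))
x(12)/(-799) = ((1/2)*(-3 + 12)/12)/(-799) = ((1/2)*(1/12)*9)*(-1/799) = (3/8)*(-1/799) = -3/6392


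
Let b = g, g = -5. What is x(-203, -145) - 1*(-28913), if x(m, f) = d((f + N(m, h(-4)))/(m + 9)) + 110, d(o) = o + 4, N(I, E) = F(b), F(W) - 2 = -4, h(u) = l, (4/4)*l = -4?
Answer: 5631385/194 ≈ 29028.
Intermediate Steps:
b = -5
l = -4
h(u) = -4
F(W) = -2 (F(W) = 2 - 4 = -2)
N(I, E) = -2
d(o) = 4 + o
x(m, f) = 114 + (-2 + f)/(9 + m) (x(m, f) = (4 + (f - 2)/(m + 9)) + 110 = (4 + (-2 + f)/(9 + m)) + 110 = 114 + (-2 + f)/(9 + m))
x(-203, -145) - 1*(-28913) = (1024 - 145 + 114*(-203))/(9 - 203) - 1*(-28913) = (1024 - 145 - 23142)/(-194) + 28913 = -1/194*(-22263) + 28913 = 22263/194 + 28913 = 5631385/194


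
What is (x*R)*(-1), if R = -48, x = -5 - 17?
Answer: -1056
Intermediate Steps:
x = -22
(x*R)*(-1) = -22*(-48)*(-1) = 1056*(-1) = -1056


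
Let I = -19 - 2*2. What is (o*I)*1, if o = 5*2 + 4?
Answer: -322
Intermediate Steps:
I = -23 (I = -19 - 4 = -23)
o = 14 (o = 10 + 4 = 14)
(o*I)*1 = (14*(-23))*1 = -322*1 = -322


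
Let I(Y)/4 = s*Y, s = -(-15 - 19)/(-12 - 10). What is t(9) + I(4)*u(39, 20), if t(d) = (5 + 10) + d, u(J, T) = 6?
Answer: -1368/11 ≈ -124.36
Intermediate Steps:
s = -17/11 (s = -(-34)/(-22) = -(-34)*(-1)/22 = -1*17/11 = -17/11 ≈ -1.5455)
t(d) = 15 + d
I(Y) = -68*Y/11 (I(Y) = 4*(-17*Y/11) = -68*Y/11)
t(9) + I(4)*u(39, 20) = (15 + 9) - 68/11*4*6 = 24 - 272/11*6 = 24 - 1632/11 = -1368/11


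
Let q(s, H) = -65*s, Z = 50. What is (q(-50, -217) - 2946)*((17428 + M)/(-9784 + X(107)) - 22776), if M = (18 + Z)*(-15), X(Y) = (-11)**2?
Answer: -66910672384/9663 ≈ -6.9244e+6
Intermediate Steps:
X(Y) = 121
M = -1020 (M = (18 + 50)*(-15) = 68*(-15) = -1020)
(q(-50, -217) - 2946)*((17428 + M)/(-9784 + X(107)) - 22776) = (-65*(-50) - 2946)*((17428 - 1020)/(-9784 + 121) - 22776) = (3250 - 2946)*(16408/(-9663) - 22776) = 304*(16408*(-1/9663) - 22776) = 304*(-16408/9663 - 22776) = 304*(-220100896/9663) = -66910672384/9663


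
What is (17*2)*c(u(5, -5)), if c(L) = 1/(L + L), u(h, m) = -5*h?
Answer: -17/25 ≈ -0.68000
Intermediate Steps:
c(L) = 1/(2*L)
(17*2)*c(u(5, -5)) = (17*2)*(1/(2*((-5*5)))) = 34*((1/2)/(-25)) = 34*((1/2)*(-1/25)) = 34*(-1/50) = -17/25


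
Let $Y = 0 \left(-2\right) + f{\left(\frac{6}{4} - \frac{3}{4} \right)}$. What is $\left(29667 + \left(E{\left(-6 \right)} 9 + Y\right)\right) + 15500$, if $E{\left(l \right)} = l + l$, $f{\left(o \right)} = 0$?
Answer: $45059$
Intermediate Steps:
$Y = 0$ ($Y = 0 \left(-2\right) + 0 = 0 + 0 = 0$)
$E{\left(l \right)} = 2 l$
$\left(29667 + \left(E{\left(-6 \right)} 9 + Y\right)\right) + 15500 = \left(29667 + \left(2 \left(-6\right) 9 + 0\right)\right) + 15500 = \left(29667 + \left(\left(-12\right) 9 + 0\right)\right) + 15500 = \left(29667 + \left(-108 + 0\right)\right) + 15500 = \left(29667 - 108\right) + 15500 = 29559 + 15500 = 45059$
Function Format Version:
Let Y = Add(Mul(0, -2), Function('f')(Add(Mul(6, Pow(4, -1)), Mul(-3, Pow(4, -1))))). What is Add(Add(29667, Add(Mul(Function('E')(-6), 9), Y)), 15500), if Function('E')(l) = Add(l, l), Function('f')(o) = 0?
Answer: 45059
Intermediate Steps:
Y = 0 (Y = Add(Mul(0, -2), 0) = Add(0, 0) = 0)
Function('E')(l) = Mul(2, l)
Add(Add(29667, Add(Mul(Function('E')(-6), 9), Y)), 15500) = Add(Add(29667, Add(Mul(Mul(2, -6), 9), 0)), 15500) = Add(Add(29667, Add(Mul(-12, 9), 0)), 15500) = Add(Add(29667, Add(-108, 0)), 15500) = Add(Add(29667, -108), 15500) = Add(29559, 15500) = 45059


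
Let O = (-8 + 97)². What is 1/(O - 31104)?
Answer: -1/23183 ≈ -4.3135e-5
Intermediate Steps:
O = 7921 (O = 89² = 7921)
1/(O - 31104) = 1/(7921 - 31104) = 1/(-23183) = -1/23183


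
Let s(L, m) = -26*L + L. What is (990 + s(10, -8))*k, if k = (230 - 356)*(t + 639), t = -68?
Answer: -53240040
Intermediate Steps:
s(L, m) = -25*L
k = -71946 (k = (230 - 356)*(-68 + 639) = -126*571 = -71946)
(990 + s(10, -8))*k = (990 - 25*10)*(-71946) = (990 - 250)*(-71946) = 740*(-71946) = -53240040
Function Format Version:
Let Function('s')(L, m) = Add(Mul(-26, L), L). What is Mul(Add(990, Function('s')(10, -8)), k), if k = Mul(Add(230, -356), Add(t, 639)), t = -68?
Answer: -53240040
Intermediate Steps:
Function('s')(L, m) = Mul(-25, L)
k = -71946 (k = Mul(Add(230, -356), Add(-68, 639)) = Mul(-126, 571) = -71946)
Mul(Add(990, Function('s')(10, -8)), k) = Mul(Add(990, Mul(-25, 10)), -71946) = Mul(Add(990, -250), -71946) = Mul(740, -71946) = -53240040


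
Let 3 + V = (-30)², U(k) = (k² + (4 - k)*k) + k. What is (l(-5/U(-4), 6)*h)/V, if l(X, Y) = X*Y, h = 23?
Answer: 1/26 ≈ 0.038462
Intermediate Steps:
U(k) = k + k² + k*(4 - k) (U(k) = (k² + k*(4 - k)) + k = k + k² + k*(4 - k))
V = 897 (V = -3 + (-30)² = -3 + 900 = 897)
(l(-5/U(-4), 6)*h)/V = ((-5/(5*(-4))*6)*23)/897 = ((-5/(-20)*6)*23)*(1/897) = ((-5*(-1/20)*6)*23)*(1/897) = (((¼)*6)*23)*(1/897) = ((3/2)*23)*(1/897) = (69/2)*(1/897) = 1/26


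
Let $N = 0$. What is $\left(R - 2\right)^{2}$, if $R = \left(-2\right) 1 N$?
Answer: $4$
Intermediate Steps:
$R = 0$ ($R = \left(-2\right) 1 \cdot 0 = \left(-2\right) 0 = 0$)
$\left(R - 2\right)^{2} = \left(0 - 2\right)^{2} = \left(-2\right)^{2} = 4$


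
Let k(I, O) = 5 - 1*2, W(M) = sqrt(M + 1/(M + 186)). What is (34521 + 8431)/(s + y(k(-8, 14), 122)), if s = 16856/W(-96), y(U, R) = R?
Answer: 11317401004/6424952279 + 542999184*I*sqrt(86390)/6424952279 ≈ 1.7615 + 24.841*I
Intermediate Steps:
W(M) = sqrt(M + 1/(186 + M))
k(I, O) = 3 (k(I, O) = 5 - 2 = 3)
s = -50568*I*sqrt(86390)/8639 (s = 16856/(sqrt((1 - 96*(186 - 96))/(186 - 96))) = 16856/(sqrt((1 - 96*90)/90)) = 16856/(sqrt((1 - 8640)/90)) = 16856/(sqrt((1/90)*(-8639))) = 16856/(sqrt(-8639/90)) = 16856/((I*sqrt(86390)/30)) = 16856*(-3*I*sqrt(86390)/8639) = -50568*I*sqrt(86390)/8639 ≈ -1720.5*I)
(34521 + 8431)/(s + y(k(-8, 14), 122)) = (34521 + 8431)/(-50568*I*sqrt(86390)/8639 + 122) = 42952/(122 - 50568*I*sqrt(86390)/8639)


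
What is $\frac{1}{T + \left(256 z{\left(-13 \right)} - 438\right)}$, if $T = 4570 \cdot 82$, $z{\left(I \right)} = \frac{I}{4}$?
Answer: $\frac{1}{373470} \approx 2.6776 \cdot 10^{-6}$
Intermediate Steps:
$z{\left(I \right)} = \frac{I}{4}$ ($z{\left(I \right)} = I \frac{1}{4} = \frac{I}{4}$)
$T = 374740$
$\frac{1}{T + \left(256 z{\left(-13 \right)} - 438\right)} = \frac{1}{374740 + \left(256 \cdot \frac{1}{4} \left(-13\right) - 438\right)} = \frac{1}{374740 + \left(256 \left(- \frac{13}{4}\right) - 438\right)} = \frac{1}{374740 - 1270} = \frac{1}{373470}$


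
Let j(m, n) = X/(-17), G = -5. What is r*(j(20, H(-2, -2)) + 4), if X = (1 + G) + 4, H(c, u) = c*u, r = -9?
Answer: -36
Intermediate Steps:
X = 0 (X = (1 - 5) + 4 = -4 + 4 = 0)
j(m, n) = 0 (j(m, n) = 0/(-17) = 0*(-1/17) = 0)
r*(j(20, H(-2, -2)) + 4) = -9*(0 + 4) = -9*4 = -36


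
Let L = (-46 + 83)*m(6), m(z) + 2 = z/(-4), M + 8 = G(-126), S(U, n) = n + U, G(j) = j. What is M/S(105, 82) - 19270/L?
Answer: 7172274/48433 ≈ 148.09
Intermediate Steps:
S(U, n) = U + n
M = -134 (M = -8 - 126 = -134)
m(z) = -2 - z/4 (m(z) = -2 + z/(-4) = -2 + z*(-1/4) = -2 - z/4)
L = -259/2 (L = (-46 + 83)*(-2 - 1/4*6) = 37*(-2 - 3/2) = 37*(-7/2) = -259/2 ≈ -129.50)
M/S(105, 82) - 19270/L = -134/(105 + 82) - 19270/(-259/2) = -134/187 - 19270*(-2/259) = -134*1/187 + 38540/259 = -134/187 + 38540/259 = 7172274/48433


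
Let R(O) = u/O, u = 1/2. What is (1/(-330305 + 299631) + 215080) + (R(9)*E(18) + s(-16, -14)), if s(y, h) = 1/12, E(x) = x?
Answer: 39584382895/184044 ≈ 2.1508e+5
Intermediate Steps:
u = 1/2 ≈ 0.50000
s(y, h) = 1/12
R(O) = 1/(2*O)
(1/(-330305 + 299631) + 215080) + (R(9)*E(18) + s(-16, -14)) = (1/(-330305 + 299631) + 215080) + (((1/2)/9)*18 + 1/12) = (1/(-30674) + 215080) + (((1/2)*(1/9))*18 + 1/12) = (-1/30674 + 215080) + ((1/18)*18 + 1/12) = 6597363919/30674 + (1 + 1/12) = 6597363919/30674 + 13/12 = 39584382895/184044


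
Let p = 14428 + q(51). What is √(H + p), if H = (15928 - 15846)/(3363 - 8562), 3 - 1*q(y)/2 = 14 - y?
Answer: √392145024990/5199 ≈ 120.45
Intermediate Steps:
q(y) = -22 + 2*y (q(y) = 6 - 2*(14 - y) = 6 + (-28 + 2*y) = -22 + 2*y)
p = 14508 (p = 14428 + (-22 + 2*51) = 14428 + (-22 + 102) = 14428 + 80 = 14508)
H = -82/5199 (H = 82/(-5199) = 82*(-1/5199) = -82/5199 ≈ -0.015772)
√(H + p) = √(-82/5199 + 14508) = √(75427010/5199) = √392145024990/5199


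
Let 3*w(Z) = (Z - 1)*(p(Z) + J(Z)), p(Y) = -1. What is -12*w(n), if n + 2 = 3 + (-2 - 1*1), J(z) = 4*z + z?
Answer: -132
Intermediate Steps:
J(z) = 5*z
n = -2 (n = -2 + (3 + (-2 - 1*1)) = -2 + (3 + (-2 - 1)) = -2 + (3 - 3) = -2 + 0 = -2)
w(Z) = (-1 + Z)*(-1 + 5*Z)/3 (w(Z) = ((Z - 1)*(-1 + 5*Z))/3 = ((-1 + Z)*(-1 + 5*Z))/3 = (-1 + Z)*(-1 + 5*Z)/3)
-12*w(n) = -12*(⅓ - 2*(-2) + (5/3)*(-2)²) = -12*(⅓ + 4 + (5/3)*4) = -12*(⅓ + 4 + 20/3) = -12*11 = -132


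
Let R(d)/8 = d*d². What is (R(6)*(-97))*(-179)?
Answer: 30003264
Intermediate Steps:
R(d) = 8*d³ (R(d) = 8*(d*d²) = 8*d³)
(R(6)*(-97))*(-179) = ((8*6³)*(-97))*(-179) = ((8*216)*(-97))*(-179) = (1728*(-97))*(-179) = -167616*(-179) = 30003264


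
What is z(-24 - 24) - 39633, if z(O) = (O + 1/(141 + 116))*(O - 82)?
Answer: -8582131/257 ≈ -33394.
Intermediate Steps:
z(O) = (-82 + O)*(1/257 + O) (z(O) = (O + 1/257)*(-82 + O) = (1/257 + O)*(-82 + O) = (-82 + O)*(1/257 + O))
z(-24 - 24) - 39633 = (-82/257 + (-24 - 24)² - 21073*(-24 - 24)/257) - 39633 = (-82/257 + (-48)² - 21073/257*(-48)) - 39633 = (-82/257 + 2304 + 1011504/257) - 39633 = 1603550/257 - 39633 = -8582131/257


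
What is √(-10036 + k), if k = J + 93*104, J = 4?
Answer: 6*I*√10 ≈ 18.974*I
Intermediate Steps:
k = 9676 (k = 4 + 93*104 = 4 + 9672 = 9676)
√(-10036 + k) = √(-10036 + 9676) = √(-360) = 6*I*√10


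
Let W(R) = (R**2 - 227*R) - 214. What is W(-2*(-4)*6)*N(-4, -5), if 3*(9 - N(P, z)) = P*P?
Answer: -96866/3 ≈ -32289.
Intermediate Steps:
N(P, z) = 9 - P**2/3 (N(P, z) = 9 - P*P/3 = 9 - P**2/3)
W(R) = -214 + R**2 - 227*R
W(-2*(-4)*6)*N(-4, -5) = (-214 + (-2*(-4)*6)**2 - 227*(-2*(-4))*6)*(9 - 1/3*(-4)**2) = (-214 + (8*6)**2 - 1816*6)*(9 - 1/3*16) = (-214 + 48**2 - 227*48)*(9 - 16/3) = (-214 + 2304 - 10896)*(11/3) = -8806*11/3 = -96866/3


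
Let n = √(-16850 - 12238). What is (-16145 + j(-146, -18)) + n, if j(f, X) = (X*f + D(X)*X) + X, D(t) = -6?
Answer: -13427 + 12*I*√202 ≈ -13427.0 + 170.55*I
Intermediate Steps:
n = 12*I*√202 (n = √(-29088) = 12*I*√202 ≈ 170.55*I)
j(f, X) = -5*X + X*f (j(f, X) = (X*f - 6*X) + X = (-6*X + X*f) + X = -5*X + X*f)
(-16145 + j(-146, -18)) + n = (-16145 - 18*(-5 - 146)) + 12*I*√202 = (-16145 - 18*(-151)) + 12*I*√202 = (-16145 + 2718) + 12*I*√202 = -13427 + 12*I*√202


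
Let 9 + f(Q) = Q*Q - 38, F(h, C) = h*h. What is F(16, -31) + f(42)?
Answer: 1973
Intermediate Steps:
F(h, C) = h**2
f(Q) = -47 + Q**2 (f(Q) = -9 + (Q*Q - 38) = -9 + (Q**2 - 38) = -9 + (-38 + Q**2) = -47 + Q**2)
F(16, -31) + f(42) = 16**2 + (-47 + 42**2) = 256 + (-47 + 1764) = 256 + 1717 = 1973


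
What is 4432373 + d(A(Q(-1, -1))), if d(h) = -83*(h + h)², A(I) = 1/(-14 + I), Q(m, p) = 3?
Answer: 536316801/121 ≈ 4.4324e+6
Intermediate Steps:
d(h) = -332*h² (d(h) = -83*4*h² = -332*h²)
4432373 + d(A(Q(-1, -1))) = 4432373 - 332/(-14 + 3)² = 4432373 - 332*(1/(-11))² = 4432373 - 332*(-1/11)² = 4432373 - 332*1/121 = 4432373 - 332/121 = 536316801/121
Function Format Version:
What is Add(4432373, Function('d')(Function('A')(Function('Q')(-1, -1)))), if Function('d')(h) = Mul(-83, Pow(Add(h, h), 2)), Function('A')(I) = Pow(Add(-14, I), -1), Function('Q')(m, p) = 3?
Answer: Rational(536316801, 121) ≈ 4.4324e+6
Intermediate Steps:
Function('d')(h) = Mul(-332, Pow(h, 2)) (Function('d')(h) = Mul(-83, Pow(Mul(2, h), 2)) = Mul(-83, Mul(4, Pow(h, 2))) = Mul(-332, Pow(h, 2)))
Add(4432373, Function('d')(Function('A')(Function('Q')(-1, -1)))) = Add(4432373, Mul(-332, Pow(Pow(Add(-14, 3), -1), 2))) = Add(4432373, Mul(-332, Pow(Pow(-11, -1), 2))) = Add(4432373, Mul(-332, Pow(Rational(-1, 11), 2))) = Add(4432373, Mul(-332, Rational(1, 121))) = Add(4432373, Rational(-332, 121)) = Rational(536316801, 121)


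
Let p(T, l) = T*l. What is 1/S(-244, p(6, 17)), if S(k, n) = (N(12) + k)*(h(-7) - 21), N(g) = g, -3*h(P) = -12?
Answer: 1/3944 ≈ 0.00025355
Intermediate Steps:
h(P) = 4 (h(P) = -⅓*(-12) = 4)
S(k, n) = -204 - 17*k (S(k, n) = (12 + k)*(4 - 21) = (12 + k)*(-17) = -204 - 17*k)
1/S(-244, p(6, 17)) = 1/(-204 - 17*(-244)) = 1/(-204 + 4148) = 1/3944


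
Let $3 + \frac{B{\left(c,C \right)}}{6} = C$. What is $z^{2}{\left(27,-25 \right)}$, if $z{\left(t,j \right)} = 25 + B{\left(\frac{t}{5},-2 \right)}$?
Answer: $25$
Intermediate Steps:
$B{\left(c,C \right)} = -18 + 6 C$
$z{\left(t,j \right)} = -5$ ($z{\left(t,j \right)} = 25 + \left(-18 + 6 \left(-2\right)\right) = 25 - 30 = -5$)
$z^{2}{\left(27,-25 \right)} = \left(-5\right)^{2} = 25$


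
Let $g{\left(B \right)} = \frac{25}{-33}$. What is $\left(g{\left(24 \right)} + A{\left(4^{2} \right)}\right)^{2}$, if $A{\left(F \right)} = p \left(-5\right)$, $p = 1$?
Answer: $\frac{36100}{1089} \approx 33.15$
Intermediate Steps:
$g{\left(B \right)} = - \frac{25}{33}$ ($g{\left(B \right)} = 25 \left(- \frac{1}{33}\right) = - \frac{25}{33}$)
$A{\left(F \right)} = -5$ ($A{\left(F \right)} = 1 \left(-5\right) = -5$)
$\left(g{\left(24 \right)} + A{\left(4^{2} \right)}\right)^{2} = \left(- \frac{25}{33} - 5\right)^{2} = \left(- \frac{190}{33}\right)^{2} = \frac{36100}{1089}$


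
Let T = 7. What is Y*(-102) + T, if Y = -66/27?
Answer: 769/3 ≈ 256.33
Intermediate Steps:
Y = -22/9 (Y = -66*1/27 = -22/9 ≈ -2.4444)
Y*(-102) + T = -22/9*(-102) + 7 = 748/3 + 7 = 769/3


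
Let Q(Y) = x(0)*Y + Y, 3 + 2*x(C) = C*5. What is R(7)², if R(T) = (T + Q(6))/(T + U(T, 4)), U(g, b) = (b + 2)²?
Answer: 16/1849 ≈ 0.0086533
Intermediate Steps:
x(C) = -3/2 + 5*C/2 (x(C) = -3/2 + (C*5)/2 = -3/2 + (5*C)/2 = -3/2 + 5*C/2)
Q(Y) = -Y/2 (Q(Y) = (-3/2 + (5/2)*0)*Y + Y = (-3/2 + 0)*Y + Y = -3*Y/2 + Y = -Y/2)
U(g, b) = (2 + b)²
R(T) = (-3 + T)/(36 + T) (R(T) = (T - ½*6)/(T + (2 + 4)²) = (T - 3)/(T + 6²) = (-3 + T)/(T + 36) = (-3 + T)/(36 + T))
R(7)² = ((-3 + 7)/(36 + 7))² = (4/43)² = 16/1849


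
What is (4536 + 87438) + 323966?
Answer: 415940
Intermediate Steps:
(4536 + 87438) + 323966 = 91974 + 323966 = 415940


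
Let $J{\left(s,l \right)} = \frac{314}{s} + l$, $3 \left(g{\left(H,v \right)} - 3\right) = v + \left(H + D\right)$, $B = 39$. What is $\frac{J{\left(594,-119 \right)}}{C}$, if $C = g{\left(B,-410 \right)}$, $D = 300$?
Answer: $\frac{17593}{3069} \approx 5.7325$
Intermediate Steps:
$g{\left(H,v \right)} = 103 + \frac{H}{3} + \frac{v}{3}$ ($g{\left(H,v \right)} = 3 + \frac{v + \left(H + 300\right)}{3} = 3 + \frac{v + \left(300 + H\right)}{3} = 3 + \frac{300 + H + v}{3} = 3 + \left(100 + \frac{H}{3} + \frac{v}{3}\right) = 103 + \frac{H}{3} + \frac{v}{3}$)
$J{\left(s,l \right)} = l + \frac{314}{s}$
$C = - \frac{62}{3}$ ($C = 103 + \frac{1}{3} \cdot 39 + \frac{1}{3} \left(-410\right) = 103 + 13 - \frac{410}{3} = - \frac{62}{3} \approx -20.667$)
$\frac{J{\left(594,-119 \right)}}{C} = \frac{-119 + \frac{314}{594}}{- \frac{62}{3}} = \left(-119 + 314 \cdot \frac{1}{594}\right) \left(- \frac{3}{62}\right) = \left(-119 + \frac{157}{297}\right) \left(- \frac{3}{62}\right) = \left(- \frac{35186}{297}\right) \left(- \frac{3}{62}\right) = \frac{17593}{3069}$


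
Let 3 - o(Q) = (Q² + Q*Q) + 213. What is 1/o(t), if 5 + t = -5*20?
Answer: -1/22260 ≈ -4.4924e-5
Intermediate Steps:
t = -105 (t = -5 - 5*20 = -5 - 100 = -105)
o(Q) = -210 - 2*Q² (o(Q) = 3 - ((Q² + Q*Q) + 213) = 3 - ((Q² + Q²) + 213) = 3 - (2*Q² + 213) = 3 - (213 + 2*Q²) = 3 + (-213 - 2*Q²) = -210 - 2*Q²)
1/o(t) = 1/(-210 - 2*(-105)²) = 1/(-210 - 2*11025) = 1/(-210 - 22050) = 1/(-22260) = -1/22260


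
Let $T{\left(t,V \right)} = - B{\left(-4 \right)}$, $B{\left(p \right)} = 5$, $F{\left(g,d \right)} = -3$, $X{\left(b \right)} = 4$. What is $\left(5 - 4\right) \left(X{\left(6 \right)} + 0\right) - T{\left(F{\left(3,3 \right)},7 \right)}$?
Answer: $9$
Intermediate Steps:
$T{\left(t,V \right)} = -5$ ($T{\left(t,V \right)} = \left(-1\right) 5 = -5$)
$\left(5 - 4\right) \left(X{\left(6 \right)} + 0\right) - T{\left(F{\left(3,3 \right)},7 \right)} = \left(5 - 4\right) \left(4 + 0\right) - -5 = \left(5 - 4\right) 4 + 5 = 1 \cdot 4 + 5 = 4 + 5 = 9$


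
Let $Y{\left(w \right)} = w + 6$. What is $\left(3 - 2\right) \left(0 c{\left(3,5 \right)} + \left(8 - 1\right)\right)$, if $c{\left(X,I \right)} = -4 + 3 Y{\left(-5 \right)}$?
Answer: $7$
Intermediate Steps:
$Y{\left(w \right)} = 6 + w$
$c{\left(X,I \right)} = -1$ ($c{\left(X,I \right)} = -4 + 3 \left(6 - 5\right) = -4 + 3 \cdot 1 = -4 + 3 = -1$)
$\left(3 - 2\right) \left(0 c{\left(3,5 \right)} + \left(8 - 1\right)\right) = \left(3 - 2\right) \left(0 \left(-1\right) + \left(8 - 1\right)\right) = \left(3 - 2\right) \left(0 + \left(8 - 1\right)\right) = 1 \left(0 + 7\right) = 1 \cdot 7 = 7$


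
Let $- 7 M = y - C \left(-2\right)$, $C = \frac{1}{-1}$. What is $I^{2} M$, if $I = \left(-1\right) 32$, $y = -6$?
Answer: $\frac{8192}{7} \approx 1170.3$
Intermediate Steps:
$I = -32$
$C = -1$
$M = \frac{8}{7}$ ($M = - \frac{-6 - \left(-1\right) \left(-2\right)}{7} = - \frac{-6 - 2}{7} = \left(- \frac{1}{7}\right) \left(-8\right) = \frac{8}{7} \approx 1.1429$)
$I^{2} M = \left(-32\right)^{2} \cdot \frac{8}{7} = 1024 \cdot \frac{8}{7} = \frac{8192}{7}$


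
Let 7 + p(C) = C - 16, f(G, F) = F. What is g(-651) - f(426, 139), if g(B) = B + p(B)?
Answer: -1464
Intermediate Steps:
p(C) = -23 + C (p(C) = -7 + (C - 16) = -7 + (-16 + C) = -23 + C)
g(B) = -23 + 2*B (g(B) = B + (-23 + B) = -23 + 2*B)
g(-651) - f(426, 139) = (-23 + 2*(-651)) - 1*139 = (-23 - 1302) - 139 = -1325 - 139 = -1464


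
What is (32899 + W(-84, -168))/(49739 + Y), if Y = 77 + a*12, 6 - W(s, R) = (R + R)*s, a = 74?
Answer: 4681/50704 ≈ 0.092320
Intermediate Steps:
W(s, R) = 6 - 2*R*s (W(s, R) = 6 - (R + R)*s = 6 - 2*R*s)
Y = 965 (Y = 77 + 74*12 = 77 + 888 = 965)
(32899 + W(-84, -168))/(49739 + Y) = (32899 + (6 - 2*(-168)*(-84)))/(49739 + 965) = (32899 + (6 - 28224))/50704 = (32899 - 28218)*(1/50704) = 4681*(1/50704) = 4681/50704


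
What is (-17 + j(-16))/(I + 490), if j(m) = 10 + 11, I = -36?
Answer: 2/227 ≈ 0.0088106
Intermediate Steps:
j(m) = 21
(-17 + j(-16))/(I + 490) = (-17 + 21)/(-36 + 490) = 4/454 = 4*(1/454) = 2/227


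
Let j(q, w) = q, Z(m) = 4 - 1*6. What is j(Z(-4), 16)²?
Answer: 4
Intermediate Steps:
Z(m) = -2 (Z(m) = 4 - 6 = -2)
j(Z(-4), 16)² = (-2)² = 4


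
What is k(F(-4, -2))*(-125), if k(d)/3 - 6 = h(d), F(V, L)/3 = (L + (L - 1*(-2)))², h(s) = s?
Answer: -6750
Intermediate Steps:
F(V, L) = 3*(2 + 2*L)² (F(V, L) = 3*(L + (L - 1*(-2)))² = 3*(L + (L + 2))² = 3*(L + (2 + L))² = 3*(2 + 2*L)²)
k(d) = 18 + 3*d
k(F(-4, -2))*(-125) = (18 + 3*(12*(1 - 2)²))*(-125) = (18 + 3*(12*(-1)²))*(-125) = (18 + 3*(12*1))*(-125) = (18 + 3*12)*(-125) = (18 + 36)*(-125) = 54*(-125) = -6750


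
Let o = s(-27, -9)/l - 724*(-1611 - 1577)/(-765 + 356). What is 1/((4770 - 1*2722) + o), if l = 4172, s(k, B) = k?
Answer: -1706348/6134853603 ≈ -0.00027814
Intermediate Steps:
o = -9629454307/1706348 (o = -27/4172 - 724*(-1611 - 1577)/(-765 + 356) = -27*1/4172 - 724/((-409/(-3188))) = -27/4172 - 724/((-409*(-1/3188))) = -27/4172 - 724/409/3188 = -27/4172 - 724*3188/409 = -27/4172 - 2308112/409 = -9629454307/1706348 ≈ -5643.3)
1/((4770 - 1*2722) + o) = 1/((4770 - 1*2722) - 9629454307/1706348) = 1/((4770 - 2722) - 9629454307/1706348) = 1/(2048 - 9629454307/1706348) = 1/(-6134853603/1706348) = -1706348/6134853603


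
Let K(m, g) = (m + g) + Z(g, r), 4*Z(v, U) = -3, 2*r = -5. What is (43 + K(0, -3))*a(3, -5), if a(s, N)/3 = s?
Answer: 1413/4 ≈ 353.25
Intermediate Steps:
r = -5/2 (r = (½)*(-5) = -5/2 ≈ -2.5000)
Z(v, U) = -¾ (Z(v, U) = (¼)*(-3) = -¾)
K(m, g) = -¾ + g + m (K(m, g) = (m + g) - ¾ = (g + m) - ¾ = -¾ + g + m)
a(s, N) = 3*s
(43 + K(0, -3))*a(3, -5) = (43 + (-¾ - 3 + 0))*(3*3) = (43 - 15/4)*9 = (157/4)*9 = 1413/4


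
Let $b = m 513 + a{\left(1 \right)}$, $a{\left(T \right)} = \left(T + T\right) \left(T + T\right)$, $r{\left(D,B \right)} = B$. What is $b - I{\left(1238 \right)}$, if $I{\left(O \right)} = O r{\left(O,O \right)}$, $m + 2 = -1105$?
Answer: $-2100531$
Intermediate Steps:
$m = -1107$ ($m = -2 - 1105 = -1107$)
$a{\left(T \right)} = 4 T^{2}$ ($a{\left(T \right)} = 2 T 2 T = 4 T^{2}$)
$I{\left(O \right)} = O^{2}$ ($I{\left(O \right)} = O O = O^{2}$)
$b = -567887$ ($b = \left(-1107\right) 513 + 4 \cdot 1^{2} = -567891 + 4 \cdot 1 = -567891 + 4 = -567887$)
$b - I{\left(1238 \right)} = -567887 - 1238^{2} = -567887 - 1532644 = -2100531$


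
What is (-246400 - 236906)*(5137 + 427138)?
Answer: -208921101150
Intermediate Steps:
(-246400 - 236906)*(5137 + 427138) = -483306*432275 = -208921101150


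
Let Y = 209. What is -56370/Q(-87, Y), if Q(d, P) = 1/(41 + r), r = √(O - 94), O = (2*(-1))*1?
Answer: -2311170 - 225480*I*√6 ≈ -2.3112e+6 - 5.5231e+5*I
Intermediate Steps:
O = -2 (O = -2*1 = -2)
r = 4*I*√6 (r = √(-2 - 94) = √(-96) = 4*I*√6 ≈ 9.798*I)
Q(d, P) = 1/(41 + 4*I*√6)
-56370/Q(-87, Y) = -56370/(41/1777 - 4*I*√6/1777)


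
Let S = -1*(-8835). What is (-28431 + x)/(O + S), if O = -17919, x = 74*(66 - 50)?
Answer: 27247/9084 ≈ 2.9995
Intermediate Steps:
S = 8835
x = 1184 (x = 74*16 = 1184)
(-28431 + x)/(O + S) = (-28431 + 1184)/(-17919 + 8835) = -27247/(-9084) = -27247*(-1/9084) = 27247/9084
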